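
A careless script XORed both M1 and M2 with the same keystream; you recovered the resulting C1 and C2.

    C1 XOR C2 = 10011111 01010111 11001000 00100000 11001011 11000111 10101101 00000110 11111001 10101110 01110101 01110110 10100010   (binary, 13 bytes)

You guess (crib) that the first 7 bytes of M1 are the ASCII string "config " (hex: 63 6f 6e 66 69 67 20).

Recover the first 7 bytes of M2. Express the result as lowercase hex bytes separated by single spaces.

fc 38 a6 46 a2 a0 8d

Since C1 ⊕ C2 = M1 ⊕ M2, XORing with the guessed M1 bytes yields the corresponding M2 bytes: M2 = (C1 ⊕ C2) ⊕ M1.
159 ^  99 = 252
 87 ^ 111 =  56
200 ^ 110 = 166
 32 ^ 102 =  70
203 ^ 105 = 162
199 ^ 103 = 160
173 ^  32 = 141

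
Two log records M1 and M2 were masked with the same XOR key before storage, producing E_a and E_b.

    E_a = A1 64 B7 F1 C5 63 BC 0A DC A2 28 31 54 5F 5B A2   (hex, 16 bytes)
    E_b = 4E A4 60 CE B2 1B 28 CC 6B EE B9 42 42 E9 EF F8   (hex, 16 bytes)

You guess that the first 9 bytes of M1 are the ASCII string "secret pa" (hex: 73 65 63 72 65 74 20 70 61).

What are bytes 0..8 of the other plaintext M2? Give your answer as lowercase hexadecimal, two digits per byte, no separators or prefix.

9ca5b44d120cb4b6d6

First, E_a ⊕ E_b = (M1 ⊕ K) ⊕ (M2 ⊕ K) = M1 ⊕ M2, so the key drops out. Then M2 = (M1 ⊕ M2) ⊕ M1 over the first 9 bytes.
byte 0: (a1 ⊕ 4e) ⊕ 73 = ef ⊕ 73 = 9c
byte 1: (64 ⊕ a4) ⊕ 65 = c0 ⊕ 65 = a5
byte 2: (b7 ⊕ 60) ⊕ 63 = d7 ⊕ 63 = b4
byte 3: (f1 ⊕ ce) ⊕ 72 = 3f ⊕ 72 = 4d
byte 4: (c5 ⊕ b2) ⊕ 65 = 77 ⊕ 65 = 12
byte 5: (63 ⊕ 1b) ⊕ 74 = 78 ⊕ 74 = 0c
byte 6: (bc ⊕ 28) ⊕ 20 = 94 ⊕ 20 = b4
byte 7: (0a ⊕ cc) ⊕ 70 = c6 ⊕ 70 = b6
byte 8: (dc ⊕ 6b) ⊕ 61 = b7 ⊕ 61 = d6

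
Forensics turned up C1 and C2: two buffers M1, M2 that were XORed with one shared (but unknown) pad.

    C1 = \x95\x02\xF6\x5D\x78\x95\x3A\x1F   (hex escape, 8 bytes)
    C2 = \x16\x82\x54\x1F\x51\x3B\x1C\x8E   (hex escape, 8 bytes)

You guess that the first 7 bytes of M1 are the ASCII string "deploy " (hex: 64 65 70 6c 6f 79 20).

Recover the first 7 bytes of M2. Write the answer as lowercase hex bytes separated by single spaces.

e7 e5 d2 2e 46 d7 06

First, C1 ⊕ C2 = (M1 ⊕ K) ⊕ (M2 ⊕ K) = M1 ⊕ M2, so the key drops out. Then M2 = (M1 ⊕ M2) ⊕ M1 over the first 7 bytes.
byte 0: (95 xor 16) xor 64 = 83 xor 64 = e7
byte 1: (02 xor 82) xor 65 = 80 xor 65 = e5
byte 2: (f6 xor 54) xor 70 = a2 xor 70 = d2
byte 3: (5d xor 1f) xor 6c = 42 xor 6c = 2e
byte 4: (78 xor 51) xor 6f = 29 xor 6f = 46
byte 5: (95 xor 3b) xor 79 = ae xor 79 = d7
byte 6: (3a xor 1c) xor 20 = 26 xor 20 = 06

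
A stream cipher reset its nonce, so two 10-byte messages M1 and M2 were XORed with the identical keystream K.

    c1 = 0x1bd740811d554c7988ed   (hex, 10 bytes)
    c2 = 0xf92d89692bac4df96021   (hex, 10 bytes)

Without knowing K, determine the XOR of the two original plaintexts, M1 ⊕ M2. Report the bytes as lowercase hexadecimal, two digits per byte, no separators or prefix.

c1 ⊕ c2 = (M1 ⊕ K) ⊕ (M2 ⊕ K) = M1 ⊕ M2 — the shared key cancels under XOR.
byte 0: 1b ^ f9 = e2
byte 1: d7 ^ 2d = fa
byte 2: 40 ^ 89 = c9
byte 3: 81 ^ 69 = e8
byte 4: 1d ^ 2b = 36
byte 5: 55 ^ ac = f9
byte 6: 4c ^ 4d = 01
byte 7: 79 ^ f9 = 80
byte 8: 88 ^ 60 = e8
byte 9: ed ^ 21 = cc

e2fac9e836f90180e8cc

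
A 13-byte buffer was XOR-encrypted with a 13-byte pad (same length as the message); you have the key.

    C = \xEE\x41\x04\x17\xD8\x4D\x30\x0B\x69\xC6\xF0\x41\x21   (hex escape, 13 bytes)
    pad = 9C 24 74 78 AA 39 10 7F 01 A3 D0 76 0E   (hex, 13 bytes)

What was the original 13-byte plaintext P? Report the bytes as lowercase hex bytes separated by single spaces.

XOR is its own inverse, so applying the key byte-wise gives the result directly.
11101110 ^ 10011100 = 01110010
01000001 ^ 00100100 = 01100101
00000100 ^ 01110100 = 01110000
00010111 ^ 01111000 = 01101111
11011000 ^ 10101010 = 01110010
01001101 ^ 00111001 = 01110100
00110000 ^ 00010000 = 00100000
00001011 ^ 01111111 = 01110100
01101001 ^ 00000001 = 01101000
11000110 ^ 10100011 = 01100101
11110000 ^ 11010000 = 00100000
01000001 ^ 01110110 = 00110111
00100001 ^ 00001110 = 00101111

72 65 70 6f 72 74 20 74 68 65 20 37 2f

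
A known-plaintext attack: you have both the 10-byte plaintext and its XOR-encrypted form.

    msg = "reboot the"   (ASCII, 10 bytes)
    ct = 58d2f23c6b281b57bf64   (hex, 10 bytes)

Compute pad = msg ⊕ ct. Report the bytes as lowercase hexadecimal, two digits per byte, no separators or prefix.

Since ct = msg ⊕ pad, XORing both sides with msg gives pad = msg ⊕ ct.
byte 0: 72 ⊕ 58 = 2a
byte 1: 65 ⊕ d2 = b7
byte 2: 62 ⊕ f2 = 90
byte 3: 6f ⊕ 3c = 53
byte 4: 6f ⊕ 6b = 04
byte 5: 74 ⊕ 28 = 5c
byte 6: 20 ⊕ 1b = 3b
byte 7: 74 ⊕ 57 = 23
byte 8: 68 ⊕ bf = d7
byte 9: 65 ⊕ 64 = 01

2ab79053045c3b23d701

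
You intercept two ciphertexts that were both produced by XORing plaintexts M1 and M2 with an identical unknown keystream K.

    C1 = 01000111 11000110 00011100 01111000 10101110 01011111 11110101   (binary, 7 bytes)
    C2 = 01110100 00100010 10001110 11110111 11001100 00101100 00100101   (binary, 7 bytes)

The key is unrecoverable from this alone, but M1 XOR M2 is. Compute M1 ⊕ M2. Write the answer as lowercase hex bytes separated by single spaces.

33 e4 92 8f 62 73 d0

C1 ⊕ C2 = (M1 ⊕ K) ⊕ (M2 ⊕ K) = M1 ⊕ M2 — the shared key cancels under XOR.
01000111 xor 01110100 = 00110011
11000110 xor 00100010 = 11100100
00011100 xor 10001110 = 10010010
01111000 xor 11110111 = 10001111
10101110 xor 11001100 = 01100010
01011111 xor 00101100 = 01110011
11110101 xor 00100101 = 11010000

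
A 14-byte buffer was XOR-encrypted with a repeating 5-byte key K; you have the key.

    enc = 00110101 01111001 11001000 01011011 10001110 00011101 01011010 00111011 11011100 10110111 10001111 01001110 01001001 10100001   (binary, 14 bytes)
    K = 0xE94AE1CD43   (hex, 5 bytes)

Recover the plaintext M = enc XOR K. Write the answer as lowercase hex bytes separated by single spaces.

The 5-byte key repeats, so the effective keystream is e9 4a e1 cd 43 e9 4a e1 cd 43 e9 4a e1 cd.
byte 0: 35 ^ e9 = dc
byte 1: 79 ^ 4a = 33
byte 2: c8 ^ e1 = 29
byte 3: 5b ^ cd = 96
byte 4: 8e ^ 43 = cd
byte 5: 1d ^ e9 = f4
byte 6: 5a ^ 4a = 10
byte 7: 3b ^ e1 = da
byte 8: dc ^ cd = 11
byte 9: b7 ^ 43 = f4
byte 10: 8f ^ e9 = 66
byte 11: 4e ^ 4a = 04
byte 12: 49 ^ e1 = a8
byte 13: a1 ^ cd = 6c

dc 33 29 96 cd f4 10 da 11 f4 66 04 a8 6c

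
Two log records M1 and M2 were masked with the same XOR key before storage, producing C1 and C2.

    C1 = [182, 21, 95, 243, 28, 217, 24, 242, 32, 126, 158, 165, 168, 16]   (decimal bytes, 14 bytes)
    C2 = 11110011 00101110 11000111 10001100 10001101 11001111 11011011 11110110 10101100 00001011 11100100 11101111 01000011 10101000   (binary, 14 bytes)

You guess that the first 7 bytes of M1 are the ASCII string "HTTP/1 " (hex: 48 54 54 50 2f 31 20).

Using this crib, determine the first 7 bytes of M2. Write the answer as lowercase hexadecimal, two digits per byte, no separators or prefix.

First, C1 ⊕ C2 = (M1 ⊕ K) ⊕ (M2 ⊕ K) = M1 ⊕ M2, so the key drops out. Then M2 = (M1 ⊕ M2) ⊕ M1 over the first 7 bytes.
byte 0: (b6 xor f3) xor 48 = 45 xor 48 = 0d
byte 1: (15 xor 2e) xor 54 = 3b xor 54 = 6f
byte 2: (5f xor c7) xor 54 = 98 xor 54 = cc
byte 3: (f3 xor 8c) xor 50 = 7f xor 50 = 2f
byte 4: (1c xor 8d) xor 2f = 91 xor 2f = be
byte 5: (d9 xor cf) xor 31 = 16 xor 31 = 27
byte 6: (18 xor db) xor 20 = c3 xor 20 = e3

0d6fcc2fbe27e3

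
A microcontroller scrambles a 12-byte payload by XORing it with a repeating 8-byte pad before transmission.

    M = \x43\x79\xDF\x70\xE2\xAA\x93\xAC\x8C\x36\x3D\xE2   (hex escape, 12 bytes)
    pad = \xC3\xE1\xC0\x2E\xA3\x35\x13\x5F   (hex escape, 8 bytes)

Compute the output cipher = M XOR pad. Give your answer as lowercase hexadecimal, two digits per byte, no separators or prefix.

80981f5e419f80f34fd7fdcc

The 8-byte key repeats, so the effective keystream is c3 e1 c0 2e a3 35 13 5f c3 e1 c0 2e.
byte 0: 43 ^ c3 = 80
byte 1: 79 ^ e1 = 98
byte 2: df ^ c0 = 1f
byte 3: 70 ^ 2e = 5e
byte 4: e2 ^ a3 = 41
byte 5: aa ^ 35 = 9f
byte 6: 93 ^ 13 = 80
byte 7: ac ^ 5f = f3
byte 8: 8c ^ c3 = 4f
byte 9: 36 ^ e1 = d7
byte 10: 3d ^ c0 = fd
byte 11: e2 ^ 2e = cc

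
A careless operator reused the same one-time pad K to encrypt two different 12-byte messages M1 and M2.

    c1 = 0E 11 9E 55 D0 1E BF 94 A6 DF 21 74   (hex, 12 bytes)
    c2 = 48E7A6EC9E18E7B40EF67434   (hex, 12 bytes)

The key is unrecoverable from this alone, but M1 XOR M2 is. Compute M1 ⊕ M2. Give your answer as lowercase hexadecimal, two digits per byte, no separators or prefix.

46f638b94e065820a8295540

c1 ⊕ c2 = (M1 ⊕ K) ⊕ (M2 ⊕ K) = M1 ⊕ M2 — the shared key cancels under XOR.
0e XOR 48 = 46
11 XOR e7 = f6
9e XOR a6 = 38
55 XOR ec = b9
d0 XOR 9e = 4e
1e XOR 18 = 06
bf XOR e7 = 58
94 XOR b4 = 20
a6 XOR 0e = a8
df XOR f6 = 29
21 XOR 74 = 55
74 XOR 34 = 40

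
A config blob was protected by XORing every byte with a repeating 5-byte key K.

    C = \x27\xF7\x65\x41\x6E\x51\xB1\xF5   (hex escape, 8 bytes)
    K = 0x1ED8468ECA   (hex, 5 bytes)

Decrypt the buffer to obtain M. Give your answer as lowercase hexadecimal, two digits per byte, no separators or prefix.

392f23cfa44f69b3

The 5-byte key repeats, so the effective keystream is 1e d8 46 8e ca 1e d8 46.
byte 0: 27 ^ 1e = 39
byte 1: f7 ^ d8 = 2f
byte 2: 65 ^ 46 = 23
byte 3: 41 ^ 8e = cf
byte 4: 6e ^ ca = a4
byte 5: 51 ^ 1e = 4f
byte 6: b1 ^ d8 = 69
byte 7: f5 ^ 46 = b3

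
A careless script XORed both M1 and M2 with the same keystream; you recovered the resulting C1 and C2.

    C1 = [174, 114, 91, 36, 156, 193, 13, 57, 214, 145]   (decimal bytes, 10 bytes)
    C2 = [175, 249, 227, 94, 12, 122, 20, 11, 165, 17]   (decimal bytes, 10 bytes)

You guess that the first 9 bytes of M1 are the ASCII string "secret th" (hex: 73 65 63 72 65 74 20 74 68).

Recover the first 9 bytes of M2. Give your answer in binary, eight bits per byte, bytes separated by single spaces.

First, C1 ⊕ C2 = (M1 ⊕ K) ⊕ (M2 ⊕ K) = M1 ⊕ M2, so the key drops out. Then M2 = (M1 ⊕ M2) ⊕ M1 over the first 9 bytes.
byte 0: (ae xor af) xor 73 = 01 xor 73 = 72
byte 1: (72 xor f9) xor 65 = 8b xor 65 = ee
byte 2: (5b xor e3) xor 63 = b8 xor 63 = db
byte 3: (24 xor 5e) xor 72 = 7a xor 72 = 08
byte 4: (9c xor 0c) xor 65 = 90 xor 65 = f5
byte 5: (c1 xor 7a) xor 74 = bb xor 74 = cf
byte 6: (0d xor 14) xor 20 = 19 xor 20 = 39
byte 7: (39 xor 0b) xor 74 = 32 xor 74 = 46
byte 8: (d6 xor a5) xor 68 = 73 xor 68 = 1b

01110010 11101110 11011011 00001000 11110101 11001111 00111001 01000110 00011011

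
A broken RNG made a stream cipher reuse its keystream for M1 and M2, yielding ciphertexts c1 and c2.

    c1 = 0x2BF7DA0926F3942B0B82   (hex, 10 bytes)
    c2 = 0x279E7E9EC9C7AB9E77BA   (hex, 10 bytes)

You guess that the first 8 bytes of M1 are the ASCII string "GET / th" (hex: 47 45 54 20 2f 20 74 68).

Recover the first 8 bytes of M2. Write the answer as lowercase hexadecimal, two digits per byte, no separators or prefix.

First, c1 ⊕ c2 = (M1 ⊕ K) ⊕ (M2 ⊕ K) = M1 ⊕ M2, so the key drops out. Then M2 = (M1 ⊕ M2) ⊕ M1 over the first 8 bytes.
byte 0: (2b xor 27) xor 47 = 0c xor 47 = 4b
byte 1: (f7 xor 9e) xor 45 = 69 xor 45 = 2c
byte 2: (da xor 7e) xor 54 = a4 xor 54 = f0
byte 3: (09 xor 9e) xor 20 = 97 xor 20 = b7
byte 4: (26 xor c9) xor 2f = ef xor 2f = c0
byte 5: (f3 xor c7) xor 20 = 34 xor 20 = 14
byte 6: (94 xor ab) xor 74 = 3f xor 74 = 4b
byte 7: (2b xor 9e) xor 68 = b5 xor 68 = dd

4b2cf0b7c0144bdd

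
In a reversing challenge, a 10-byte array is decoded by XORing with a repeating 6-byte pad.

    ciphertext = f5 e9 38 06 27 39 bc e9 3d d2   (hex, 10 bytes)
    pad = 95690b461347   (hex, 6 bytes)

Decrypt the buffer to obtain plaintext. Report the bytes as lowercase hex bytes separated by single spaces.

60 80 33 40 34 7e 29 80 36 94

The 6-byte key repeats, so the effective keystream is 95 69 0b 46 13 47 95 69 0b 46.
byte 0: f5 XOR 95 = 60
byte 1: e9 XOR 69 = 80
byte 2: 38 XOR 0b = 33
byte 3: 06 XOR 46 = 40
byte 4: 27 XOR 13 = 34
byte 5: 39 XOR 47 = 7e
byte 6: bc XOR 95 = 29
byte 7: e9 XOR 69 = 80
byte 8: 3d XOR 0b = 36
byte 9: d2 XOR 46 = 94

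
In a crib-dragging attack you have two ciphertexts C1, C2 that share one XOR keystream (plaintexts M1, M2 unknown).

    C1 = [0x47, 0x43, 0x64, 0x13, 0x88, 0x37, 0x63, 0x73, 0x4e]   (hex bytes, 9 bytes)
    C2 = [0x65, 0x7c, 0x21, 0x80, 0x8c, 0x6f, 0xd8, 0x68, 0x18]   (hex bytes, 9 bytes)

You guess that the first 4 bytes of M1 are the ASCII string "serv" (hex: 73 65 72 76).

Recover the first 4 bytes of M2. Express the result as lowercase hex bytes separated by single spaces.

51 5a 37 e5

First, C1 ⊕ C2 = (M1 ⊕ K) ⊕ (M2 ⊕ K) = M1 ⊕ M2, so the key drops out. Then M2 = (M1 ⊕ M2) ⊕ M1 over the first 4 bytes.
byte 0: (47 XOR 65) XOR 73 = 22 XOR 73 = 51
byte 1: (43 XOR 7c) XOR 65 = 3f XOR 65 = 5a
byte 2: (64 XOR 21) XOR 72 = 45 XOR 72 = 37
byte 3: (13 XOR 80) XOR 76 = 93 XOR 76 = e5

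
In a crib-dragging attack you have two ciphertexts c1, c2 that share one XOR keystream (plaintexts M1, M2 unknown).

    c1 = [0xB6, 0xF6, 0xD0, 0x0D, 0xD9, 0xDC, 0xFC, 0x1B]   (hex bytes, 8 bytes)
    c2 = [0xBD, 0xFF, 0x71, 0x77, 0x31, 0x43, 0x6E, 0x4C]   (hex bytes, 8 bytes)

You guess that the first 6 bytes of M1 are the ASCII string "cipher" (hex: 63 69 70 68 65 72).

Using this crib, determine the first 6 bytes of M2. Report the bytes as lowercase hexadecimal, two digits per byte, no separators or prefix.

First, c1 ⊕ c2 = (M1 ⊕ K) ⊕ (M2 ⊕ K) = M1 ⊕ M2, so the key drops out. Then M2 = (M1 ⊕ M2) ⊕ M1 over the first 6 bytes.
byte 0: (b6 ⊕ bd) ⊕ 63 = 0b ⊕ 63 = 68
byte 1: (f6 ⊕ ff) ⊕ 69 = 09 ⊕ 69 = 60
byte 2: (d0 ⊕ 71) ⊕ 70 = a1 ⊕ 70 = d1
byte 3: (0d ⊕ 77) ⊕ 68 = 7a ⊕ 68 = 12
byte 4: (d9 ⊕ 31) ⊕ 65 = e8 ⊕ 65 = 8d
byte 5: (dc ⊕ 43) ⊕ 72 = 9f ⊕ 72 = ed

6860d1128ded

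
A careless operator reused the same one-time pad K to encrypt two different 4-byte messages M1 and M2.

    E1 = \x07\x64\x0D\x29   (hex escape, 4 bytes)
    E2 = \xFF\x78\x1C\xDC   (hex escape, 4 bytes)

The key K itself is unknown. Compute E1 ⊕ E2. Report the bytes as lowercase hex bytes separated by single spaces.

E1 ⊕ E2 = (M1 ⊕ K) ⊕ (M2 ⊕ K) = M1 ⊕ M2 — the shared key cancels under XOR.
07 xor ff = f8
64 xor 78 = 1c
0d xor 1c = 11
29 xor dc = f5

f8 1c 11 f5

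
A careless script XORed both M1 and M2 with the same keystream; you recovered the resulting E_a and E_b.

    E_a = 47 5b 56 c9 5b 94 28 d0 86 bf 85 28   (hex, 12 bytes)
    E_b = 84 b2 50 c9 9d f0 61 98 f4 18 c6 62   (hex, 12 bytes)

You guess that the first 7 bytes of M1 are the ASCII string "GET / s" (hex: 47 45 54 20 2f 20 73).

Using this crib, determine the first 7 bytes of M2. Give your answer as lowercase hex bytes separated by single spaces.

First, E_a ⊕ E_b = (M1 ⊕ K) ⊕ (M2 ⊕ K) = M1 ⊕ M2, so the key drops out. Then M2 = (M1 ⊕ M2) ⊕ M1 over the first 7 bytes.
byte 0: (47 ⊕ 84) ⊕ 47 = c3 ⊕ 47 = 84
byte 1: (5b ⊕ b2) ⊕ 45 = e9 ⊕ 45 = ac
byte 2: (56 ⊕ 50) ⊕ 54 = 06 ⊕ 54 = 52
byte 3: (c9 ⊕ c9) ⊕ 20 = 00 ⊕ 20 = 20
byte 4: (5b ⊕ 9d) ⊕ 2f = c6 ⊕ 2f = e9
byte 5: (94 ⊕ f0) ⊕ 20 = 64 ⊕ 20 = 44
byte 6: (28 ⊕ 61) ⊕ 73 = 49 ⊕ 73 = 3a

84 ac 52 20 e9 44 3a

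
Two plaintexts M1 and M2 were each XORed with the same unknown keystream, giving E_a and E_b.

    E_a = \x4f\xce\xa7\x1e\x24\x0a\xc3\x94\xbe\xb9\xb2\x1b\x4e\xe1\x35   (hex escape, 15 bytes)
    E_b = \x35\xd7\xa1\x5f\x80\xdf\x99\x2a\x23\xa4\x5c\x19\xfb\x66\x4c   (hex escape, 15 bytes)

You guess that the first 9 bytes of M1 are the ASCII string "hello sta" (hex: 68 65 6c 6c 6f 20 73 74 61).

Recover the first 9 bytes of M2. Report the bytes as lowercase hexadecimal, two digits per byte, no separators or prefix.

127c6a2dcbf529cafc

First, E_a ⊕ E_b = (M1 ⊕ K) ⊕ (M2 ⊕ K) = M1 ⊕ M2, so the key drops out. Then M2 = (M1 ⊕ M2) ⊕ M1 over the first 9 bytes.
byte 0: (4f xor 35) xor 68 = 7a xor 68 = 12
byte 1: (ce xor d7) xor 65 = 19 xor 65 = 7c
byte 2: (a7 xor a1) xor 6c = 06 xor 6c = 6a
byte 3: (1e xor 5f) xor 6c = 41 xor 6c = 2d
byte 4: (24 xor 80) xor 6f = a4 xor 6f = cb
byte 5: (0a xor df) xor 20 = d5 xor 20 = f5
byte 6: (c3 xor 99) xor 73 = 5a xor 73 = 29
byte 7: (94 xor 2a) xor 74 = be xor 74 = ca
byte 8: (be xor 23) xor 61 = 9d xor 61 = fc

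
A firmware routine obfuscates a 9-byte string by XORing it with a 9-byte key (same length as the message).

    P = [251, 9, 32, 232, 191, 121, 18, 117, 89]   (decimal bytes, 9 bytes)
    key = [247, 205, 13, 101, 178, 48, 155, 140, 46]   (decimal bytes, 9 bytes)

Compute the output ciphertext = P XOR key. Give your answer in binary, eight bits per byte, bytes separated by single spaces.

00001100 11000100 00101101 10001101 00001101 01001001 10001001 11111001 01110111

byte 0: fb XOR f7 = 0c
byte 1: 09 XOR cd = c4
byte 2: 20 XOR 0d = 2d
byte 3: e8 XOR 65 = 8d
byte 4: bf XOR b2 = 0d
byte 5: 79 XOR 30 = 49
byte 6: 12 XOR 9b = 89
byte 7: 75 XOR 8c = f9
byte 8: 59 XOR 2e = 77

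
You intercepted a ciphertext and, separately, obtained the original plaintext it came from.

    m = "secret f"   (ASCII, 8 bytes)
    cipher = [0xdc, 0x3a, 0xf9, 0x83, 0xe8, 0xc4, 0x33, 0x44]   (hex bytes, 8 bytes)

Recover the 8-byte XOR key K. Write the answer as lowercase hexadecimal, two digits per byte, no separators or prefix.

af5f9af18db01322

Since cipher = m ⊕ K, XORing both sides with m gives K = m ⊕ cipher.
73 XOR dc = af
65 XOR 3a = 5f
63 XOR f9 = 9a
72 XOR 83 = f1
65 XOR e8 = 8d
74 XOR c4 = b0
20 XOR 33 = 13
66 XOR 44 = 22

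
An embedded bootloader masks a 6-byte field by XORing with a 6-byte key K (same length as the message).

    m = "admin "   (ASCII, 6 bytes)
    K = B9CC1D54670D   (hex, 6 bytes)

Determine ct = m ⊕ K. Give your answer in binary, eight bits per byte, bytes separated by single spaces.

XOR is its own inverse, so applying the key byte-wise gives the result directly.
01100001 ^ 10111001 = 11011000
01100100 ^ 11001100 = 10101000
01101101 ^ 00011101 = 01110000
01101001 ^ 01010100 = 00111101
01101110 ^ 01100111 = 00001001
00100000 ^ 00001101 = 00101101

11011000 10101000 01110000 00111101 00001001 00101101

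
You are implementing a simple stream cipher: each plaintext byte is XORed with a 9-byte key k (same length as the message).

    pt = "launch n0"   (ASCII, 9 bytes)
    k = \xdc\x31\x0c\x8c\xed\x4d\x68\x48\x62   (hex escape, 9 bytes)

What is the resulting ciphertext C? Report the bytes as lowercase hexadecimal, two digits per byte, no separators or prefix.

b05079e28e25482652

XOR is its own inverse, so applying the key byte-wise gives the result directly.
6c XOR dc = b0
61 XOR 31 = 50
75 XOR 0c = 79
6e XOR 8c = e2
63 XOR ed = 8e
68 XOR 4d = 25
20 XOR 68 = 48
6e XOR 48 = 26
30 XOR 62 = 52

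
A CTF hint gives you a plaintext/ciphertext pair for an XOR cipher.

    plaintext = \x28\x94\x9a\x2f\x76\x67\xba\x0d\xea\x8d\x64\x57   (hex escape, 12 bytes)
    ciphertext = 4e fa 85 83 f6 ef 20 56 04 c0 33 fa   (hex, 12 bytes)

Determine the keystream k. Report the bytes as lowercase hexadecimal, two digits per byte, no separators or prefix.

666e1fac80889a5bee4d57ad

Since ciphertext = plaintext ⊕ k, XORing both sides with plaintext gives k = plaintext ⊕ ciphertext.
00101000 ⊕ 01001110 = 01100110
10010100 ⊕ 11111010 = 01101110
10011010 ⊕ 10000101 = 00011111
00101111 ⊕ 10000011 = 10101100
01110110 ⊕ 11110110 = 10000000
01100111 ⊕ 11101111 = 10001000
10111010 ⊕ 00100000 = 10011010
00001101 ⊕ 01010110 = 01011011
11101010 ⊕ 00000100 = 11101110
10001101 ⊕ 11000000 = 01001101
01100100 ⊕ 00110011 = 01010111
01010111 ⊕ 11111010 = 10101101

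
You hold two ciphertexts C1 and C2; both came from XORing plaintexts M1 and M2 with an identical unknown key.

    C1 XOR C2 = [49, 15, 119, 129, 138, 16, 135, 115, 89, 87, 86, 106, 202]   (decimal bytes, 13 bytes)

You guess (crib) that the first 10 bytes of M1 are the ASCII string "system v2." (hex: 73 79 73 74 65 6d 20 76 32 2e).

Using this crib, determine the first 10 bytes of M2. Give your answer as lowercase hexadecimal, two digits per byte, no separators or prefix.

427604f5ef7da7056b79

Since C1 ⊕ C2 = M1 ⊕ M2, XORing with the guessed M1 bytes yields the corresponding M2 bytes: M2 = (C1 ⊕ C2) ⊕ M1.
31 ^ 73 = 42
0f ^ 79 = 76
77 ^ 73 = 04
81 ^ 74 = f5
8a ^ 65 = ef
10 ^ 6d = 7d
87 ^ 20 = a7
73 ^ 76 = 05
59 ^ 32 = 6b
57 ^ 2e = 79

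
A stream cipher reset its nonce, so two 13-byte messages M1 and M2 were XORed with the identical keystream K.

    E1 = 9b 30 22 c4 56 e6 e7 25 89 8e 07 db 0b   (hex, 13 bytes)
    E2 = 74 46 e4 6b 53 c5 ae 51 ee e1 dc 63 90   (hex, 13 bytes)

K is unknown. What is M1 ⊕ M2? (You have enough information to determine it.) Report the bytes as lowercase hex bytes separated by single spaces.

ef 76 c6 af 05 23 49 74 67 6f db b8 9b

E1 ⊕ E2 = (M1 ⊕ K) ⊕ (M2 ⊕ K) = M1 ⊕ M2 — the shared key cancels under XOR.
byte 0: 155 XOR 116 = 239
byte 1:  48 XOR  70 = 118
byte 2:  34 XOR 228 = 198
byte 3: 196 XOR 107 = 175
byte 4:  86 XOR  83 =   5
byte 5: 230 XOR 197 =  35
byte 6: 231 XOR 174 =  73
byte 7:  37 XOR  81 = 116
byte 8: 137 XOR 238 = 103
byte 9: 142 XOR 225 = 111
byte 10:   7 XOR 220 = 219
byte 11: 219 XOR  99 = 184
byte 12:  11 XOR 144 = 155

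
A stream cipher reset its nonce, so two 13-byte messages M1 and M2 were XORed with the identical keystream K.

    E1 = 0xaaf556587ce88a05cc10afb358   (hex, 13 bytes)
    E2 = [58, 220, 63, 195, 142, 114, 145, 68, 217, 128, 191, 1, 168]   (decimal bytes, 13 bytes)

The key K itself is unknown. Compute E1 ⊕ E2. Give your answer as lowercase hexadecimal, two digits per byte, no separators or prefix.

E1 ⊕ E2 = (M1 ⊕ K) ⊕ (M2 ⊕ K) = M1 ⊕ M2 — the shared key cancels under XOR.
byte 0: 170 XOR  58 = 144
byte 1: 245 XOR 220 =  41
byte 2:  86 XOR  63 = 105
byte 3:  88 XOR 195 = 155
byte 4: 124 XOR 142 = 242
byte 5: 232 XOR 114 = 154
byte 6: 138 XOR 145 =  27
byte 7:   5 XOR  68 =  65
byte 8: 204 XOR 217 =  21
byte 9:  16 XOR 128 = 144
byte 10: 175 XOR 191 =  16
byte 11: 179 XOR   1 = 178
byte 12:  88 XOR 168 = 240

9029699bf29a1b41159010b2f0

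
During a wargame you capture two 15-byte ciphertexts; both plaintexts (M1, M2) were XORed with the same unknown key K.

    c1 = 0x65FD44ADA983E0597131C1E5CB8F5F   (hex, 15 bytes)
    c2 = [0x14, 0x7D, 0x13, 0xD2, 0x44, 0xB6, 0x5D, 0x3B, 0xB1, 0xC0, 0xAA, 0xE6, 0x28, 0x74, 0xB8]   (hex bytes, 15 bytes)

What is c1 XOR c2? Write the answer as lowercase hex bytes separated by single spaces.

71 80 57 7f ed 35 bd 62 c0 f1 6b 03 e3 fb e7

c1 ⊕ c2 = (M1 ⊕ K) ⊕ (M2 ⊕ K) = M1 ⊕ M2 — the shared key cancels under XOR.
101 ⊕  20 = 113
253 ⊕ 125 = 128
 68 ⊕  19 =  87
173 ⊕ 210 = 127
169 ⊕  68 = 237
131 ⊕ 182 =  53
224 ⊕  93 = 189
 89 ⊕  59 =  98
113 ⊕ 177 = 192
 49 ⊕ 192 = 241
193 ⊕ 170 = 107
229 ⊕ 230 =   3
203 ⊕  40 = 227
143 ⊕ 116 = 251
 95 ⊕ 184 = 231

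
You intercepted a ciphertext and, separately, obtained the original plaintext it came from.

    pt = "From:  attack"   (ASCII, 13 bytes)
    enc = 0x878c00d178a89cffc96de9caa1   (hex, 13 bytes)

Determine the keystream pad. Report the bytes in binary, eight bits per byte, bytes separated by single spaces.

Since enc = pt ⊕ pad, XORing both sides with pt gives pad = pt ⊕ enc.
byte 0: 01000110 xor 10000111 = 11000001
byte 1: 01110010 xor 10001100 = 11111110
byte 2: 01101111 xor 00000000 = 01101111
byte 3: 01101101 xor 11010001 = 10111100
byte 4: 00111010 xor 01111000 = 01000010
byte 5: 00100000 xor 10101000 = 10001000
byte 6: 00100000 xor 10011100 = 10111100
byte 7: 01100001 xor 11111111 = 10011110
byte 8: 01110100 xor 11001001 = 10111101
byte 9: 01110100 xor 01101101 = 00011001
byte 10: 01100001 xor 11101001 = 10001000
byte 11: 01100011 xor 11001010 = 10101001
byte 12: 01101011 xor 10100001 = 11001010

11000001 11111110 01101111 10111100 01000010 10001000 10111100 10011110 10111101 00011001 10001000 10101001 11001010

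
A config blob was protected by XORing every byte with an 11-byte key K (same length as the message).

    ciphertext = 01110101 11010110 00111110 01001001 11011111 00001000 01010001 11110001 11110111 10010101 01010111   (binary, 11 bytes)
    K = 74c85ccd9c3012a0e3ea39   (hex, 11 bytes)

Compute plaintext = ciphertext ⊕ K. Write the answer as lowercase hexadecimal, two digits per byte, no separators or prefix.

XOR is its own inverse, so applying the key byte-wise gives the result directly.
75 XOR 74 = 01
d6 XOR c8 = 1e
3e XOR 5c = 62
49 XOR cd = 84
df XOR 9c = 43
08 XOR 30 = 38
51 XOR 12 = 43
f1 XOR a0 = 51
f7 XOR e3 = 14
95 XOR ea = 7f
57 XOR 39 = 6e

011e628443384351147f6e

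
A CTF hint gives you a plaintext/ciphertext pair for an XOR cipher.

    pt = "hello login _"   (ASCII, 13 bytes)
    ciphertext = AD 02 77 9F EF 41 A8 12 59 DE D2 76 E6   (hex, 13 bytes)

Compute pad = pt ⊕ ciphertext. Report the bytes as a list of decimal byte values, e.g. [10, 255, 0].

[197, 103, 27, 243, 128, 97, 196, 125, 62, 183, 188, 86, 185]

Since ciphertext = pt ⊕ pad, XORing both sides with pt gives pad = pt ⊕ ciphertext.
68 ^ ad = c5
65 ^ 02 = 67
6c ^ 77 = 1b
6c ^ 9f = f3
6f ^ ef = 80
20 ^ 41 = 61
6c ^ a8 = c4
6f ^ 12 = 7d
67 ^ 59 = 3e
69 ^ de = b7
6e ^ d2 = bc
20 ^ 76 = 56
5f ^ e6 = b9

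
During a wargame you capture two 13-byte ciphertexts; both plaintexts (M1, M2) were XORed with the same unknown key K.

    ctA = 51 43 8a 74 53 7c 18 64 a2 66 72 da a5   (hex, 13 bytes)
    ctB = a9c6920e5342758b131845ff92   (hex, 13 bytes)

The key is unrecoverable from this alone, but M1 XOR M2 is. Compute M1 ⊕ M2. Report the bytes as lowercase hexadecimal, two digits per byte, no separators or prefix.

f885187a003e6defb17e372537

ctA ⊕ ctB = (M1 ⊕ K) ⊕ (M2 ⊕ K) = M1 ⊕ M2 — the shared key cancels under XOR.
51 XOR a9 = f8
43 XOR c6 = 85
8a XOR 92 = 18
74 XOR 0e = 7a
53 XOR 53 = 00
7c XOR 42 = 3e
18 XOR 75 = 6d
64 XOR 8b = ef
a2 XOR 13 = b1
66 XOR 18 = 7e
72 XOR 45 = 37
da XOR ff = 25
a5 XOR 92 = 37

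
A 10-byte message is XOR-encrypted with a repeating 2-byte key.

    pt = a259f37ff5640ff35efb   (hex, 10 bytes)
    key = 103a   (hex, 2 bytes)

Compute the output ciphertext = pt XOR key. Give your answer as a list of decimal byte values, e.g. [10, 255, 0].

The 2-byte key repeats, so the effective keystream is 10 3a 10 3a 10 3a 10 3a 10 3a.
byte 0: 162 XOR  16 = 178
byte 1:  89 XOR  58 =  99
byte 2: 243 XOR  16 = 227
byte 3: 127 XOR  58 =  69
byte 4: 245 XOR  16 = 229
byte 5: 100 XOR  58 =  94
byte 6:  15 XOR  16 =  31
byte 7: 243 XOR  58 = 201
byte 8:  94 XOR  16 =  78
byte 9: 251 XOR  58 = 193

[178, 99, 227, 69, 229, 94, 31, 201, 78, 193]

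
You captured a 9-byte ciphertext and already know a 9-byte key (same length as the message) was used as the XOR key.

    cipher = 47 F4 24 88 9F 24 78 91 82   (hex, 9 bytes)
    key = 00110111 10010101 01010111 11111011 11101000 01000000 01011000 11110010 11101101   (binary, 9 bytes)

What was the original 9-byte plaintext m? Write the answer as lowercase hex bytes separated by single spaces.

47 ⊕ 37 = 70
f4 ⊕ 95 = 61
24 ⊕ 57 = 73
88 ⊕ fb = 73
9f ⊕ e8 = 77
24 ⊕ 40 = 64
78 ⊕ 58 = 20
91 ⊕ f2 = 63
82 ⊕ ed = 6f

70 61 73 73 77 64 20 63 6f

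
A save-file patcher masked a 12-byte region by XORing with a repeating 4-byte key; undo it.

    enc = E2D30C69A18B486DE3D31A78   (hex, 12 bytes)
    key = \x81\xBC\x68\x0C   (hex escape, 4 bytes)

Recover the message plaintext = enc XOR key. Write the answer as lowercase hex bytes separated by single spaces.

63 6f 64 65 20 37 20 61 62 6f 72 74

The 4-byte key repeats, so the effective keystream is 81 bc 68 0c 81 bc 68 0c 81 bc 68 0c.
byte 0: e2 xor 81 = 63
byte 1: d3 xor bc = 6f
byte 2: 0c xor 68 = 64
byte 3: 69 xor 0c = 65
byte 4: a1 xor 81 = 20
byte 5: 8b xor bc = 37
byte 6: 48 xor 68 = 20
byte 7: 6d xor 0c = 61
byte 8: e3 xor 81 = 62
byte 9: d3 xor bc = 6f
byte 10: 1a xor 68 = 72
byte 11: 78 xor 0c = 74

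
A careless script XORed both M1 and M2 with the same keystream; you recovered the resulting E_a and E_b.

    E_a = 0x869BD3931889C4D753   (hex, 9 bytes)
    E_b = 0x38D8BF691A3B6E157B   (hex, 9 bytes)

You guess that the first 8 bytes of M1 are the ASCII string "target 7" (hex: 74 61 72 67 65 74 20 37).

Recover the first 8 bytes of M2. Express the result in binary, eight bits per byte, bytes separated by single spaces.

First, E_a ⊕ E_b = (M1 ⊕ K) ⊕ (M2 ⊕ K) = M1 ⊕ M2, so the key drops out. Then M2 = (M1 ⊕ M2) ⊕ M1 over the first 8 bytes.
byte 0: (86 ⊕ 38) ⊕ 74 = be ⊕ 74 = ca
byte 1: (9b ⊕ d8) ⊕ 61 = 43 ⊕ 61 = 22
byte 2: (d3 ⊕ bf) ⊕ 72 = 6c ⊕ 72 = 1e
byte 3: (93 ⊕ 69) ⊕ 67 = fa ⊕ 67 = 9d
byte 4: (18 ⊕ 1a) ⊕ 65 = 02 ⊕ 65 = 67
byte 5: (89 ⊕ 3b) ⊕ 74 = b2 ⊕ 74 = c6
byte 6: (c4 ⊕ 6e) ⊕ 20 = aa ⊕ 20 = 8a
byte 7: (d7 ⊕ 15) ⊕ 37 = c2 ⊕ 37 = f5

11001010 00100010 00011110 10011101 01100111 11000110 10001010 11110101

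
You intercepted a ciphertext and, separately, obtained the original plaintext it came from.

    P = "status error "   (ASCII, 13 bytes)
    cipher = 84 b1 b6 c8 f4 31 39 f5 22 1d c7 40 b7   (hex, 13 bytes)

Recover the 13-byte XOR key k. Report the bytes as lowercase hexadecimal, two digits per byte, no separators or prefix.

f7c5d7bc81421990506fa83297

Since cipher = P ⊕ k, XORing both sides with P gives k = P ⊕ cipher.
73 ⊕ 84 = f7
74 ⊕ b1 = c5
61 ⊕ b6 = d7
74 ⊕ c8 = bc
75 ⊕ f4 = 81
73 ⊕ 31 = 42
20 ⊕ 39 = 19
65 ⊕ f5 = 90
72 ⊕ 22 = 50
72 ⊕ 1d = 6f
6f ⊕ c7 = a8
72 ⊕ 40 = 32
20 ⊕ b7 = 97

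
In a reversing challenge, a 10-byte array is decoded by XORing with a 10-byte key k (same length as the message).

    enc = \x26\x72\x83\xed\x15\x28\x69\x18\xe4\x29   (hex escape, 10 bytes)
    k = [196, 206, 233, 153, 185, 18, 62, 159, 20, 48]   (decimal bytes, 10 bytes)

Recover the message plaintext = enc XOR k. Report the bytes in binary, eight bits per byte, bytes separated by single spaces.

byte 0: 00100110 ^ 11000100 = 11100010
byte 1: 01110010 ^ 11001110 = 10111100
byte 2: 10000011 ^ 11101001 = 01101010
byte 3: 11101101 ^ 10011001 = 01110100
byte 4: 00010101 ^ 10111001 = 10101100
byte 5: 00101000 ^ 00010010 = 00111010
byte 6: 01101001 ^ 00111110 = 01010111
byte 7: 00011000 ^ 10011111 = 10000111
byte 8: 11100100 ^ 00010100 = 11110000
byte 9: 00101001 ^ 00110000 = 00011001

11100010 10111100 01101010 01110100 10101100 00111010 01010111 10000111 11110000 00011001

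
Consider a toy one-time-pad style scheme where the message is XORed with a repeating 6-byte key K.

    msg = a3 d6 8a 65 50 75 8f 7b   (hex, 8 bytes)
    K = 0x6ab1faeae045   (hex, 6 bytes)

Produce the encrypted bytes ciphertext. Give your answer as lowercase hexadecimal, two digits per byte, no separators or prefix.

c967708fb030e5ca

The 6-byte key repeats, so the effective keystream is 6a b1 fa ea e0 45 6a b1.
byte 0: 163 xor 106 = 201
byte 1: 214 xor 177 = 103
byte 2: 138 xor 250 = 112
byte 3: 101 xor 234 = 143
byte 4:  80 xor 224 = 176
byte 5: 117 xor  69 =  48
byte 6: 143 xor 106 = 229
byte 7: 123 xor 177 = 202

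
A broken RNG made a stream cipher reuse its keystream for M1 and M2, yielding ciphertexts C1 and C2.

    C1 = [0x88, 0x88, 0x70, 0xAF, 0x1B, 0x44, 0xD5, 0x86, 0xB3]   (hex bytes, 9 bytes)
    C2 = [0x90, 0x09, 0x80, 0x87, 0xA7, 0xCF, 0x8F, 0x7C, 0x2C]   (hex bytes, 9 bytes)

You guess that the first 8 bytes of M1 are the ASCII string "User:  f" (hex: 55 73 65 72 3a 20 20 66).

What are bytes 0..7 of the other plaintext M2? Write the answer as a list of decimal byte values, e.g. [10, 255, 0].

[77, 242, 149, 90, 134, 171, 122, 156]

First, C1 ⊕ C2 = (M1 ⊕ K) ⊕ (M2 ⊕ K) = M1 ⊕ M2, so the key drops out. Then M2 = (M1 ⊕ M2) ⊕ M1 over the first 8 bytes.
byte 0: (88 ^ 90) ^ 55 = 18 ^ 55 = 4d
byte 1: (88 ^ 09) ^ 73 = 81 ^ 73 = f2
byte 2: (70 ^ 80) ^ 65 = f0 ^ 65 = 95
byte 3: (af ^ 87) ^ 72 = 28 ^ 72 = 5a
byte 4: (1b ^ a7) ^ 3a = bc ^ 3a = 86
byte 5: (44 ^ cf) ^ 20 = 8b ^ 20 = ab
byte 6: (d5 ^ 8f) ^ 20 = 5a ^ 20 = 7a
byte 7: (86 ^ 7c) ^ 66 = fa ^ 66 = 9c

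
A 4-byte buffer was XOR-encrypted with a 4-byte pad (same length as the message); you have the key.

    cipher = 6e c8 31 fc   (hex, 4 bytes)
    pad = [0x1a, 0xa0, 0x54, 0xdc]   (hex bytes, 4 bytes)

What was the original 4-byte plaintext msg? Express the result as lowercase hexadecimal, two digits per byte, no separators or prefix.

110 XOR  26 = 116
200 XOR 160 = 104
 49 XOR  84 = 101
252 XOR 220 =  32

74686520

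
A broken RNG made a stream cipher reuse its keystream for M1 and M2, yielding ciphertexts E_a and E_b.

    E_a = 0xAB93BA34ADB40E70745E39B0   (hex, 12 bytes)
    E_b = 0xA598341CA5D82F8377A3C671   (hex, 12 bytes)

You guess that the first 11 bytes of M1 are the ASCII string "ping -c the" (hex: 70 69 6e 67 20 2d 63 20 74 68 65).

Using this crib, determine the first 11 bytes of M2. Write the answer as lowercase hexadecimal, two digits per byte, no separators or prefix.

First, E_a ⊕ E_b = (M1 ⊕ K) ⊕ (M2 ⊕ K) = M1 ⊕ M2, so the key drops out. Then M2 = (M1 ⊕ M2) ⊕ M1 over the first 11 bytes.
byte 0: (ab XOR a5) XOR 70 = 0e XOR 70 = 7e
byte 1: (93 XOR 98) XOR 69 = 0b XOR 69 = 62
byte 2: (ba XOR 34) XOR 6e = 8e XOR 6e = e0
byte 3: (34 XOR 1c) XOR 67 = 28 XOR 67 = 4f
byte 4: (ad XOR a5) XOR 20 = 08 XOR 20 = 28
byte 5: (b4 XOR d8) XOR 2d = 6c XOR 2d = 41
byte 6: (0e XOR 2f) XOR 63 = 21 XOR 63 = 42
byte 7: (70 XOR 83) XOR 20 = f3 XOR 20 = d3
byte 8: (74 XOR 77) XOR 74 = 03 XOR 74 = 77
byte 9: (5e XOR a3) XOR 68 = fd XOR 68 = 95
byte 10: (39 XOR c6) XOR 65 = ff XOR 65 = 9a

7e62e04f284142d377959a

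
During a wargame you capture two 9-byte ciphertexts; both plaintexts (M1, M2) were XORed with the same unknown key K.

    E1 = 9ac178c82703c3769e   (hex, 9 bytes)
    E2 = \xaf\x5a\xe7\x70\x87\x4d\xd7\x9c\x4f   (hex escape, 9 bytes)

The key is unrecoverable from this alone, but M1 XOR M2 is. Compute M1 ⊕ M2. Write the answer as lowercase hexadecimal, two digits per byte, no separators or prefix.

E1 ⊕ E2 = (M1 ⊕ K) ⊕ (M2 ⊕ K) = M1 ⊕ M2 — the shared key cancels under XOR.
10011010 ⊕ 10101111 = 00110101
11000001 ⊕ 01011010 = 10011011
01111000 ⊕ 11100111 = 10011111
11001000 ⊕ 01110000 = 10111000
00100111 ⊕ 10000111 = 10100000
00000011 ⊕ 01001101 = 01001110
11000011 ⊕ 11010111 = 00010100
01110110 ⊕ 10011100 = 11101010
10011110 ⊕ 01001111 = 11010001

359b9fb8a04e14ead1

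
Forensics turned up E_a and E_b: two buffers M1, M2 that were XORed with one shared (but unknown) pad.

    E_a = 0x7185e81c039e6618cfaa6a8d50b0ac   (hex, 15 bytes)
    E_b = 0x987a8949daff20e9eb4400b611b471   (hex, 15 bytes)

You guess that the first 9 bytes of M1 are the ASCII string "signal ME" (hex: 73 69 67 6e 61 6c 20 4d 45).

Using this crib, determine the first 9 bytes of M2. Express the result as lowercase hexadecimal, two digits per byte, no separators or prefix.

9a96063bb80d66bc61

First, E_a ⊕ E_b = (M1 ⊕ K) ⊕ (M2 ⊕ K) = M1 ⊕ M2, so the key drops out. Then M2 = (M1 ⊕ M2) ⊕ M1 over the first 9 bytes.
byte 0: (71 XOR 98) XOR 73 = e9 XOR 73 = 9a
byte 1: (85 XOR 7a) XOR 69 = ff XOR 69 = 96
byte 2: (e8 XOR 89) XOR 67 = 61 XOR 67 = 06
byte 3: (1c XOR 49) XOR 6e = 55 XOR 6e = 3b
byte 4: (03 XOR da) XOR 61 = d9 XOR 61 = b8
byte 5: (9e XOR ff) XOR 6c = 61 XOR 6c = 0d
byte 6: (66 XOR 20) XOR 20 = 46 XOR 20 = 66
byte 7: (18 XOR e9) XOR 4d = f1 XOR 4d = bc
byte 8: (cf XOR eb) XOR 45 = 24 XOR 45 = 61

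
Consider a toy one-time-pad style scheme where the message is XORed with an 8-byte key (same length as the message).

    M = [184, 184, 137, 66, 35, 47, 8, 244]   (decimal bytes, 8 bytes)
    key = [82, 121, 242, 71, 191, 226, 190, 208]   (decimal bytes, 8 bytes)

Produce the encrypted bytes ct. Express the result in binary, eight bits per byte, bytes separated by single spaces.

11101010 11000001 01111011 00000101 10011100 11001101 10110110 00100100

XOR is its own inverse, so applying the key byte-wise gives the result directly.
byte 0: b8 ^ 52 = ea
byte 1: b8 ^ 79 = c1
byte 2: 89 ^ f2 = 7b
byte 3: 42 ^ 47 = 05
byte 4: 23 ^ bf = 9c
byte 5: 2f ^ e2 = cd
byte 6: 08 ^ be = b6
byte 7: f4 ^ d0 = 24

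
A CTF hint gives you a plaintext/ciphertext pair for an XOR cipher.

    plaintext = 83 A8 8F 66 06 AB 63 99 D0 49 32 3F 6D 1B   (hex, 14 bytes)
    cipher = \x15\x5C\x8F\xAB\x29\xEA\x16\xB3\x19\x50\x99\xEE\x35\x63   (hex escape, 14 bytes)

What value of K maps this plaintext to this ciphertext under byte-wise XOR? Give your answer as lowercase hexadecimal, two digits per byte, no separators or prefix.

Since cipher = plaintext ⊕ K, XORing both sides with plaintext gives K = plaintext ⊕ cipher.
byte 0: 83 xor 15 = 96
byte 1: a8 xor 5c = f4
byte 2: 8f xor 8f = 00
byte 3: 66 xor ab = cd
byte 4: 06 xor 29 = 2f
byte 5: ab xor ea = 41
byte 6: 63 xor 16 = 75
byte 7: 99 xor b3 = 2a
byte 8: d0 xor 19 = c9
byte 9: 49 xor 50 = 19
byte 10: 32 xor 99 = ab
byte 11: 3f xor ee = d1
byte 12: 6d xor 35 = 58
byte 13: 1b xor 63 = 78

96f400cd2f41752ac919abd15878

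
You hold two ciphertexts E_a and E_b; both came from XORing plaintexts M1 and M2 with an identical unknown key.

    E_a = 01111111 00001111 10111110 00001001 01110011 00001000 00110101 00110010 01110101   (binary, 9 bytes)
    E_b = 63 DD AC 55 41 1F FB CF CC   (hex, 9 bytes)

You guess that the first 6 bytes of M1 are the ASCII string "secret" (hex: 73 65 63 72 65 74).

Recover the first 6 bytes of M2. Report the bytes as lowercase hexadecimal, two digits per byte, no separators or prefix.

First, E_a ⊕ E_b = (M1 ⊕ K) ⊕ (M2 ⊕ K) = M1 ⊕ M2, so the key drops out. Then M2 = (M1 ⊕ M2) ⊕ M1 over the first 6 bytes.
byte 0: (7f ⊕ 63) ⊕ 73 = 1c ⊕ 73 = 6f
byte 1: (0f ⊕ dd) ⊕ 65 = d2 ⊕ 65 = b7
byte 2: (be ⊕ ac) ⊕ 63 = 12 ⊕ 63 = 71
byte 3: (09 ⊕ 55) ⊕ 72 = 5c ⊕ 72 = 2e
byte 4: (73 ⊕ 41) ⊕ 65 = 32 ⊕ 65 = 57
byte 5: (08 ⊕ 1f) ⊕ 74 = 17 ⊕ 74 = 63

6fb7712e5763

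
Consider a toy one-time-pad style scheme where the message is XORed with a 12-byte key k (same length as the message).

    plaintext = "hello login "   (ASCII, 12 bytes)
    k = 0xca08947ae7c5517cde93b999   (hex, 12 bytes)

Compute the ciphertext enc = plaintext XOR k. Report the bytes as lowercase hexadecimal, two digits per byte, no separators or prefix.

a26df81688e53d13b9fad7b9

68 ^ ca = a2
65 ^ 08 = 6d
6c ^ 94 = f8
6c ^ 7a = 16
6f ^ e7 = 88
20 ^ c5 = e5
6c ^ 51 = 3d
6f ^ 7c = 13
67 ^ de = b9
69 ^ 93 = fa
6e ^ b9 = d7
20 ^ 99 = b9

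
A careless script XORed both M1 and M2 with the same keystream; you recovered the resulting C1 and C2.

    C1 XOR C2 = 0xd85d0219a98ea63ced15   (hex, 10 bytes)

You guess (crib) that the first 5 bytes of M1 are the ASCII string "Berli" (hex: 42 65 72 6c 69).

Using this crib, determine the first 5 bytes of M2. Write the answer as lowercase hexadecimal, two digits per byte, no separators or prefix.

Since C1 ⊕ C2 = M1 ⊕ M2, XORing with the guessed M1 bytes yields the corresponding M2 bytes: M2 = (C1 ⊕ C2) ⊕ M1.
d8 XOR 42 = 9a
5d XOR 65 = 38
02 XOR 72 = 70
19 XOR 6c = 75
a9 XOR 69 = c0

9a387075c0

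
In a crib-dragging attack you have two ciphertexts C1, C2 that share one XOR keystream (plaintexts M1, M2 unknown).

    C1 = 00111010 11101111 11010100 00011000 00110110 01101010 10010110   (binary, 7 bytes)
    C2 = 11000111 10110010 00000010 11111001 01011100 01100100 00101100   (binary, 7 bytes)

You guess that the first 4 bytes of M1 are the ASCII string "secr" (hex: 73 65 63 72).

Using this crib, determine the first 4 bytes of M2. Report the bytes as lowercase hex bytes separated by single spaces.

8e 38 b5 93

First, C1 ⊕ C2 = (M1 ⊕ K) ⊕ (M2 ⊕ K) = M1 ⊕ M2, so the key drops out. Then M2 = (M1 ⊕ M2) ⊕ M1 over the first 4 bytes.
byte 0: (3a xor c7) xor 73 = fd xor 73 = 8e
byte 1: (ef xor b2) xor 65 = 5d xor 65 = 38
byte 2: (d4 xor 02) xor 63 = d6 xor 63 = b5
byte 3: (18 xor f9) xor 72 = e1 xor 72 = 93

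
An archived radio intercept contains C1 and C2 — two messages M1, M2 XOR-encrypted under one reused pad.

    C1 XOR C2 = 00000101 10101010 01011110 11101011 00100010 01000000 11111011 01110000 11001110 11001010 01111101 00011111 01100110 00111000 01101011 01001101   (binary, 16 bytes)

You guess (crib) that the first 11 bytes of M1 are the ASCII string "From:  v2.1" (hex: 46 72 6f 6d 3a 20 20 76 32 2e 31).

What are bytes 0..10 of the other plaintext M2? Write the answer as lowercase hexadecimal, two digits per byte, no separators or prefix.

43d831861860db06fce44c

Since C1 ⊕ C2 = M1 ⊕ M2, XORing with the guessed M1 bytes yields the corresponding M2 bytes: M2 = (C1 ⊕ C2) ⊕ M1.
  5 ⊕  70 =  67
170 ⊕ 114 = 216
 94 ⊕ 111 =  49
235 ⊕ 109 = 134
 34 ⊕  58 =  24
 64 ⊕  32 =  96
251 ⊕  32 = 219
112 ⊕ 118 =   6
206 ⊕  50 = 252
202 ⊕  46 = 228
125 ⊕  49 =  76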